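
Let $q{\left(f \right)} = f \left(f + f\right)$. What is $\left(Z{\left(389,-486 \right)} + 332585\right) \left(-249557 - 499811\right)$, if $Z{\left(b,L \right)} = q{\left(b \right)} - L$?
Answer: $-476382979384$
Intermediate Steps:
$q{\left(f \right)} = 2 f^{2}$ ($q{\left(f \right)} = f 2 f = 2 f^{2}$)
$Z{\left(b,L \right)} = - L + 2 b^{2}$ ($Z{\left(b,L \right)} = 2 b^{2} - L = - L + 2 b^{2}$)
$\left(Z{\left(389,-486 \right)} + 332585\right) \left(-249557 - 499811\right) = \left(\left(\left(-1\right) \left(-486\right) + 2 \cdot 389^{2}\right) + 332585\right) \left(-249557 - 499811\right) = \left(\left(486 + 2 \cdot 151321\right) + 332585\right) \left(-749368\right) = \left(\left(486 + 302642\right) + 332585\right) \left(-749368\right) = \left(303128 + 332585\right) \left(-749368\right) = 635713 \left(-749368\right) = -476382979384$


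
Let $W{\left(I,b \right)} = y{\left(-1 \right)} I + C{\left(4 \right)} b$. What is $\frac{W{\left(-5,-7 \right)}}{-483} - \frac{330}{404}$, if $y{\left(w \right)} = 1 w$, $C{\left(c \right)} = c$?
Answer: $- \frac{3263}{4242} \approx -0.76921$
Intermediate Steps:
$y{\left(w \right)} = w$
$W{\left(I,b \right)} = - I + 4 b$
$\frac{W{\left(-5,-7 \right)}}{-483} - \frac{330}{404} = \frac{\left(-1\right) \left(-5\right) + 4 \left(-7\right)}{-483} - \frac{330}{404} = \left(5 - 28\right) \left(- \frac{1}{483}\right) - \frac{165}{202} = \left(-23\right) \left(- \frac{1}{483}\right) - \frac{165}{202} = \frac{1}{21} - \frac{165}{202} = - \frac{3263}{4242}$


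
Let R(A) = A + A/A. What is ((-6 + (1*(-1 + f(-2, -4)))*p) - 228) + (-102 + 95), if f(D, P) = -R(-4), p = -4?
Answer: -249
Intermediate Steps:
R(A) = 1 + A (R(A) = A + 1 = 1 + A)
f(D, P) = 3 (f(D, P) = -(1 - 4) = -1*(-3) = 3)
((-6 + (1*(-1 + f(-2, -4)))*p) - 228) + (-102 + 95) = ((-6 + (1*(-1 + 3))*(-4)) - 228) + (-102 + 95) = ((-6 + (1*2)*(-4)) - 228) - 7 = ((-6 + 2*(-4)) - 228) - 7 = ((-6 - 8) - 228) - 7 = (-14 - 228) - 7 = -242 - 7 = -249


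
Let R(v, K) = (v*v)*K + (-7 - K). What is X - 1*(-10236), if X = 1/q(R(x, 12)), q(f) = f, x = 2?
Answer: 296845/29 ≈ 10236.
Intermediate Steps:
R(v, K) = -7 - K + K*v² (R(v, K) = v²*K + (-7 - K) = K*v² + (-7 - K) = -7 - K + K*v²)
X = 1/29 (X = 1/(-7 - 1*12 + 12*2²) = 1/(-7 - 12 + 12*4) = 1/(-7 - 12 + 48) = 1/29 ≈ 0.034483)
X - 1*(-10236) = 1/29 - 1*(-10236) = 1/29 + 10236 = 296845/29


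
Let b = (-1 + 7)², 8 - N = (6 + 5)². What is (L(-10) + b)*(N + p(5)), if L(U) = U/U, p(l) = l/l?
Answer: -4144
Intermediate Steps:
p(l) = 1
N = -113 (N = 8 - (6 + 5)² = 8 - 1*11² = 8 - 1*121 = 8 - 121 = -113)
b = 36 (b = 6² = 36)
L(U) = 1
(L(-10) + b)*(N + p(5)) = (1 + 36)*(-113 + 1) = 37*(-112) = -4144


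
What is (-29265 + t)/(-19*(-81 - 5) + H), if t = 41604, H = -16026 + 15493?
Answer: 4113/367 ≈ 11.207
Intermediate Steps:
H = -533
(-29265 + t)/(-19*(-81 - 5) + H) = (-29265 + 41604)/(-19*(-81 - 5) - 533) = 12339/(-19*(-86) - 533) = 12339/(1634 - 533) = 12339/1101 = 12339*(1/1101) = 4113/367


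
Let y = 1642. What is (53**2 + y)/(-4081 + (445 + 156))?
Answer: -4451/3480 ≈ -1.2790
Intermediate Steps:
(53**2 + y)/(-4081 + (445 + 156)) = (53**2 + 1642)/(-4081 + (445 + 156)) = (2809 + 1642)/(-4081 + 601) = 4451/(-3480) = 4451*(-1/3480) = -4451/3480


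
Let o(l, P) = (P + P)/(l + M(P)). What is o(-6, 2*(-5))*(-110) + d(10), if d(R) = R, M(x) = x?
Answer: -255/2 ≈ -127.50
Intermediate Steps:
o(l, P) = 2*P/(P + l) (o(l, P) = (P + P)/(l + P) = (2*P)/(P + l) = 2*P/(P + l))
o(-6, 2*(-5))*(-110) + d(10) = (2*(2*(-5))/(2*(-5) - 6))*(-110) + 10 = (2*(-10)/(-10 - 6))*(-110) + 10 = (2*(-10)/(-16))*(-110) + 10 = (2*(-10)*(-1/16))*(-110) + 10 = (5/4)*(-110) + 10 = -275/2 + 10 = -255/2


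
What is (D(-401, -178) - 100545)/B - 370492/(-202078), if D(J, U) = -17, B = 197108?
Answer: 13176392325/9957797606 ≈ 1.3232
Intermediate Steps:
(D(-401, -178) - 100545)/B - 370492/(-202078) = (-17 - 100545)/197108 - 370492/(-202078) = -100562*1/197108 - 370492*(-1/202078) = -50281/98554 + 185246/101039 = 13176392325/9957797606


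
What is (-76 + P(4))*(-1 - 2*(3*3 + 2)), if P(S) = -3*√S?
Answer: 1886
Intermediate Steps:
(-76 + P(4))*(-1 - 2*(3*3 + 2)) = (-76 - 3*√4)*(-1 - 2*(3*3 + 2)) = (-76 - 3*2)*(-1 - 2*(9 + 2)) = (-76 - 6)*(-1 - 2*11) = -82*(-1 - 22) = -82*(-23) = 1886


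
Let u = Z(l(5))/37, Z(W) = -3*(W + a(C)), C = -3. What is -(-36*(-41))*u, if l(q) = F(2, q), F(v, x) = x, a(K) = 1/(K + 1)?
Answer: 19926/37 ≈ 538.54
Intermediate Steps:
a(K) = 1/(1 + K)
l(q) = q
Z(W) = 3/2 - 3*W (Z(W) = -3*(W + 1/(1 - 3)) = -3*(W + 1/(-2)) = -3*(W - ½) = -3*(-½ + W) = 3/2 - 3*W)
u = -27/74 (u = (3/2 - 3*5)/37 = (3/2 - 15)*(1/37) = -27/2*1/37 = -27/74 ≈ -0.36486)
-(-36*(-41))*u = -(-36*(-41))*(-27)/74 = -1476*(-27)/74 = -1*(-19926/37) = 19926/37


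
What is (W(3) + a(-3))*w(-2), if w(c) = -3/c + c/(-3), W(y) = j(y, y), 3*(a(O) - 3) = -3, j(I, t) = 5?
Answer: 91/6 ≈ 15.167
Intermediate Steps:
a(O) = 2 (a(O) = 3 + (1/3)*(-3) = 3 - 1 = 2)
W(y) = 5
w(c) = -3/c - c/3 (w(c) = -3/c + c*(-1/3) = -3/c - c/3)
(W(3) + a(-3))*w(-2) = (5 + 2)*(-3/(-2) - 1/3*(-2)) = 7*(-3*(-1/2) + 2/3) = 7*(3/2 + 2/3) = 7*(13/6) = 91/6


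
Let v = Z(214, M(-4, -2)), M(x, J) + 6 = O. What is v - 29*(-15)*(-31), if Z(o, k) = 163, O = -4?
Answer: -13322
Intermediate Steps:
M(x, J) = -10 (M(x, J) = -6 - 4 = -10)
v = 163
v - 29*(-15)*(-31) = 163 - 29*(-15)*(-31) = 163 + 435*(-31) = 163 - 13485 = -13322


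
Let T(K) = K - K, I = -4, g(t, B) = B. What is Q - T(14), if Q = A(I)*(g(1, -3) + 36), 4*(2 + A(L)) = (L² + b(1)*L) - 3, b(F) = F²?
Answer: 33/4 ≈ 8.2500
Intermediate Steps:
A(L) = -11/4 + L/4 + L²/4 (A(L) = -2 + ((L² + 1²*L) - 3)/4 = -2 + ((L² + 1*L) - 3)/4 = -2 + ((L² + L) - 3)/4 = -2 + ((L + L²) - 3)/4 = -2 + (-3 + L + L²)/4 = -2 + (-¾ + L/4 + L²/4) = -11/4 + L/4 + L²/4)
Q = 33/4 (Q = (-11/4 + (¼)*(-4) + (¼)*(-4)²)*(-3 + 36) = (-11/4 - 1 + (¼)*16)*33 = (-11/4 - 1 + 4)*33 = (¼)*33 = 33/4 ≈ 8.2500)
T(K) = 0
Q - T(14) = 33/4 - 1*0 = 33/4 + 0 = 33/4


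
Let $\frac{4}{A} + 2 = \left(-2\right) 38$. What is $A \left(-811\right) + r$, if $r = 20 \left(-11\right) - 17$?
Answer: $- \frac{7621}{39} \approx -195.41$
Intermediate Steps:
$A = - \frac{2}{39}$ ($A = \frac{4}{-2 - 76} = \frac{4}{-78} = 4 \left(- \frac{1}{78}\right) = - \frac{2}{39} \approx -0.051282$)
$r = -237$ ($r = -220 - 17 = -237$)
$A \left(-811\right) + r = \left(- \frac{2}{39}\right) \left(-811\right) - 237 = \frac{1622}{39} - 237 = - \frac{7621}{39}$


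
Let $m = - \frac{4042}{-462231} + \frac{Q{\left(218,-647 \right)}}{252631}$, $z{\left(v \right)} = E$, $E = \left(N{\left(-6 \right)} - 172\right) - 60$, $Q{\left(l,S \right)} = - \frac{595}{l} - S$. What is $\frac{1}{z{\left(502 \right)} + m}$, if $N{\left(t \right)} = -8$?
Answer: $- \frac{25456705787898}{6109321860967903} \approx -0.0041669$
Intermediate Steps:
$Q{\left(l,S \right)} = - S - \frac{595}{l}$
$E = -240$ ($E = \left(-8 - 172\right) - 60 = -180 - 60 = -240$)
$z{\left(v \right)} = -240$
$m = \frac{287528127617}{25456705787898}$ ($m = - \frac{4042}{-462231} + \frac{\left(-1\right) \left(-647\right) - \frac{595}{218}}{252631} = \left(-4042\right) \left(- \frac{1}{462231}\right) + \left(647 - \frac{595}{218}\right) \frac{1}{252631} = \frac{4042}{462231} + \left(647 - \frac{595}{218}\right) \frac{1}{252631} = \frac{4042}{462231} + \frac{140451}{218} \cdot \frac{1}{252631} = \frac{4042}{462231} + \frac{140451}{55073558} = \frac{287528127617}{25456705787898} \approx 0.011295$)
$\frac{1}{z{\left(502 \right)} + m} = \frac{1}{-240 + \frac{287528127617}{25456705787898}} = \frac{1}{- \frac{6109321860967903}{25456705787898}} = - \frac{25456705787898}{6109321860967903}$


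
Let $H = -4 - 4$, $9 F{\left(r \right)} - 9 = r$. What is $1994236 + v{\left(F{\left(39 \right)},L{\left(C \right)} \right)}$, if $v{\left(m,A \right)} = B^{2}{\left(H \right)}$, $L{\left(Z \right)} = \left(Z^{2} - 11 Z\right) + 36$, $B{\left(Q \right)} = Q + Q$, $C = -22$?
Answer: $1994492$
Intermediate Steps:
$F{\left(r \right)} = 1 + \frac{r}{9}$
$H = -8$ ($H = -4 - 4 = -8$)
$B{\left(Q \right)} = 2 Q$
$L{\left(Z \right)} = 36 + Z^{2} - 11 Z$
$v{\left(m,A \right)} = 256$ ($v{\left(m,A \right)} = \left(2 \left(-8\right)\right)^{2} = \left(-16\right)^{2} = 256$)
$1994236 + v{\left(F{\left(39 \right)},L{\left(C \right)} \right)} = 1994236 + 256 = 1994492$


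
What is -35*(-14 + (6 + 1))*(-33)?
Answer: -8085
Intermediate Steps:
-35*(-14 + (6 + 1))*(-33) = -35*(-14 + 7)*(-33) = -35*(-7)*(-33) = 245*(-33) = -8085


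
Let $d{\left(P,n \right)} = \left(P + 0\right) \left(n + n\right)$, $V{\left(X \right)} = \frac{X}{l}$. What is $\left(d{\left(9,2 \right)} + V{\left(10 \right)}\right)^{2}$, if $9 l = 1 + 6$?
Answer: $\frac{116964}{49} \approx 2387.0$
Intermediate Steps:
$l = \frac{7}{9}$ ($l = \frac{1 + 6}{9} = \frac{1}{9} \cdot 7 = \frac{7}{9} \approx 0.77778$)
$V{\left(X \right)} = \frac{9 X}{7}$ ($V{\left(X \right)} = \frac{X}{\frac{7}{9}} = X \frac{9}{7} = \frac{9 X}{7}$)
$d{\left(P,n \right)} = 2 P n$ ($d{\left(P,n \right)} = P 2 n = 2 P n$)
$\left(d{\left(9,2 \right)} + V{\left(10 \right)}\right)^{2} = \left(2 \cdot 9 \cdot 2 + \frac{9}{7} \cdot 10\right)^{2} = \left(36 + \frac{90}{7}\right)^{2} = \left(\frac{342}{7}\right)^{2} = \frac{116964}{49}$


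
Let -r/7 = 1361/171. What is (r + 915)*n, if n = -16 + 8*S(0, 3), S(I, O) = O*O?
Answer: 8228528/171 ≈ 48120.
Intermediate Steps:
S(I, O) = O**2
r = -9527/171 ≈ -55.713
n = 56 (n = -16 + 8*3**2 = -16 + 8*9 = -16 + 72 = 56)
(r + 915)*n = (-9527/171 + 915)*56 = (146938/171)*56 = 8228528/171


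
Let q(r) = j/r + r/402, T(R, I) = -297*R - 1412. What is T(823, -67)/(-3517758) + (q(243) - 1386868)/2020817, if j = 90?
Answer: -440376815322838/714428889412743 ≈ -0.61640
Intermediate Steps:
T(R, I) = -1412 - 297*R
q(r) = 90/r + r/402
T(823, -67)/(-3517758) + (q(243) - 1386868)/2020817 = (-1412 - 297*823)/(-3517758) + ((90/243 + (1/402)*243) - 1386868)/2020817 = (-1412 - 244431)*(-1/3517758) + ((90*(1/243) + 81/134) - 1386868)*(1/2020817) = -245843*(-1/3517758) + ((10/27 + 81/134) - 1386868)*(1/2020817) = 245843/3517758 + (3527/3618 - 1386868)*(1/2020817) = 245843/3517758 - 5017684897/3618*1/2020817 = 245843/3517758 - 5017684897/7311315906 = -440376815322838/714428889412743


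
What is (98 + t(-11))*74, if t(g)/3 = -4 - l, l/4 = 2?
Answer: 4588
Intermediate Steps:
l = 8 (l = 4*2 = 8)
t(g) = -36 (t(g) = 3*(-4 - 1*8) = 3*(-4 - 8) = 3*(-12) = -36)
(98 + t(-11))*74 = (98 - 36)*74 = 62*74 = 4588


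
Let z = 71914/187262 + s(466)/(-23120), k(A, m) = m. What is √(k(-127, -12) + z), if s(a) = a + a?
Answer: I*√2953229754126065/15917270 ≈ 3.4141*I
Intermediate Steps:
s(a) = 2*a
z = 186015437/541187180 (z = 71914/187262 + (2*466)/(-23120) = 71914*(1/187262) + 932*(-1/23120) = 35957/93631 - 233/5780 = 186015437/541187180 ≈ 0.34372)
√(k(-127, -12) + z) = √(-12 + 186015437/541187180) = √(-6308230723/541187180) = I*√2953229754126065/15917270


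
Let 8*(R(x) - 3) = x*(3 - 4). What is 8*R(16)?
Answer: 8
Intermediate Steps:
R(x) = 3 - x/8 (R(x) = 3 + (x*(3 - 4))/8 = 3 + (x*(-1))/8 = 3 + (-x)/8 = 3 - x/8)
8*R(16) = 8*(3 - ⅛*16) = 8*(3 - 2) = 8*1 = 8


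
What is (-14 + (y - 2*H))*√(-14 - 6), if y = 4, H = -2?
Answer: -12*I*√5 ≈ -26.833*I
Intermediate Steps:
(-14 + (y - 2*H))*√(-14 - 6) = (-14 + (4 - 2*(-2)))*√(-14 - 6) = (-14 + (4 + 4))*√(-20) = (-14 + 8)*(2*I*√5) = -12*I*√5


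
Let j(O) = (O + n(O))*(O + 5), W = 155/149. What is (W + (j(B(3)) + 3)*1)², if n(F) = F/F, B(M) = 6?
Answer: 145805625/22201 ≈ 6567.5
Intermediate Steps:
W = 155/149 (W = 155*(1/149) = 155/149 ≈ 1.0403)
n(F) = 1
j(O) = (1 + O)*(5 + O) (j(O) = (O + 1)*(O + 5) = (1 + O)*(5 + O))
(W + (j(B(3)) + 3)*1)² = (155/149 + ((5 + 6² + 6*6) + 3)*1)² = (155/149 + ((5 + 36 + 36) + 3)*1)² = (155/149 + (77 + 3)*1)² = (155/149 + 80*1)² = (155/149 + 80)² = (12075/149)² = 145805625/22201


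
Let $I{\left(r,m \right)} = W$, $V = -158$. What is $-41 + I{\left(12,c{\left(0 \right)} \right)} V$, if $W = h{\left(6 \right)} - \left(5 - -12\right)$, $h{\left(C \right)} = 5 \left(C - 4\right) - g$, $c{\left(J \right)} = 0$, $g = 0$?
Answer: $1065$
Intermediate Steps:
$h{\left(C \right)} = -20 + 5 C$ ($h{\left(C \right)} = 5 \left(C - 4\right) - 0 = 5 \left(-4 + C\right) + 0 = \left(-20 + 5 C\right) + 0 = -20 + 5 C$)
$W = -7$ ($W = \left(-20 + 5 \cdot 6\right) - \left(5 - -12\right) = \left(-20 + 30\right) - \left(5 + 12\right) = 10 - 17 = -7$)
$I{\left(r,m \right)} = -7$
$-41 + I{\left(12,c{\left(0 \right)} \right)} V = -41 - -1106 = -41 + 1106 = 1065$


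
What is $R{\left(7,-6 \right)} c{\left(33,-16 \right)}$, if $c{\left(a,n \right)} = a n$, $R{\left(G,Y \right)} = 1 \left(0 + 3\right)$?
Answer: $-1584$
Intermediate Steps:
$R{\left(G,Y \right)} = 3$ ($R{\left(G,Y \right)} = 1 \cdot 3 = 3$)
$R{\left(7,-6 \right)} c{\left(33,-16 \right)} = 3 \cdot 33 \left(-16\right) = 3 \left(-528\right) = -1584$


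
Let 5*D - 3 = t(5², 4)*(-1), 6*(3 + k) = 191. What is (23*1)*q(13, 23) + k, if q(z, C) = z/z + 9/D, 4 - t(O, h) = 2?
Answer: 6521/6 ≈ 1086.8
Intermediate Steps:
t(O, h) = 2 (t(O, h) = 4 - 1*2 = 4 - 2 = 2)
k = 173/6 (k = -3 + (⅙)*191 = -3 + 191/6 = 173/6 ≈ 28.833)
D = ⅕ (D = ⅗ + (2*(-1))/5 = ⅗ + (⅕)*(-2) = ⅗ - ⅖ = ⅕ ≈ 0.20000)
q(z, C) = 46 (q(z, C) = z/z + 9/(⅕) = 1 + 9*5 = 1 + 45 = 46)
(23*1)*q(13, 23) + k = (23*1)*46 + 173/6 = 23*46 + 173/6 = 1058 + 173/6 = 6521/6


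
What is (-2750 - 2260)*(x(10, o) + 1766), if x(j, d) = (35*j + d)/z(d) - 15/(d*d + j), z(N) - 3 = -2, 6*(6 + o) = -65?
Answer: -111065483425/10561 ≈ -1.0517e+7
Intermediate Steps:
o = -101/6 (o = -6 + (⅙)*(-65) = -6 - 65/6 = -101/6 ≈ -16.833)
z(N) = 1 (z(N) = 3 - 2 = 1)
x(j, d) = d - 15/(j + d²) + 35*j (x(j, d) = (35*j + d)/1 - 15/(d*d + j) = (d + 35*j)*1 - 15/(d² + j) = (d + 35*j) - 15/(j + d²) = d - 15/(j + d²) + 35*j)
(-2750 - 2260)*(x(10, o) + 1766) = (-2750 - 2260)*((-15 + (-101/6)³ + 35*10² - 101/6*10 + 35*10*(-101/6)²)/(10 + (-101/6)²) + 1766) = -5010*((-15 - 1030301/216 + 35*100 - 505/3 + 35*10*(10201/36))/(10 + 10201/36) + 1766) = -5010*((-15 - 1030301/216 + 3500 - 505/3 + 1785175/18)/(10561/36) + 1766) = -5010*((36/10561)*(21108199/216) + 1766) = -5010*(21108199/63366 + 1766) = -5010*133012555/63366 = -111065483425/10561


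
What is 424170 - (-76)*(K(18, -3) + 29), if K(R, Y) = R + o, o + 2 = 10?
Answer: 428350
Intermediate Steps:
o = 8 (o = -2 + 10 = 8)
K(R, Y) = 8 + R (K(R, Y) = R + 8 = 8 + R)
424170 - (-76)*(K(18, -3) + 29) = 424170 - (-76)*((8 + 18) + 29) = 424170 - (-76)*(26 + 29) = 424170 - (-76)*55 = 424170 - 1*(-4180) = 424170 + 4180 = 428350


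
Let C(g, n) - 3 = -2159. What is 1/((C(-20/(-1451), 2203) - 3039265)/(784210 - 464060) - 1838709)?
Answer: -320150/588665727771 ≈ -5.4386e-7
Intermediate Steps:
C(g, n) = -2156 (C(g, n) = 3 - 2159 = -2156)
1/((C(-20/(-1451), 2203) - 3039265)/(784210 - 464060) - 1838709) = 1/((-2156 - 3039265)/(784210 - 464060) - 1838709) = 1/(-3041421/320150 - 1838709) = 1/(-588665727771/320150) = -320150/588665727771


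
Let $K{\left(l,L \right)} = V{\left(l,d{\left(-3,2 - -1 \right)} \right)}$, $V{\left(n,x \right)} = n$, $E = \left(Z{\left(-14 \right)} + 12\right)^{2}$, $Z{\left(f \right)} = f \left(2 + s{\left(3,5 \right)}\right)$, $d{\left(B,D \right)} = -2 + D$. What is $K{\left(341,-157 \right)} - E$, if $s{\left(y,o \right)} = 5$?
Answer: $-7055$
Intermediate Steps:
$Z{\left(f \right)} = 7 f$ ($Z{\left(f \right)} = f \left(2 + 5\right) = f 7 = 7 f$)
$E = 7396$ ($E = \left(7 \left(-14\right) + 12\right)^{2} = \left(-98 + 12\right)^{2} = \left(-86\right)^{2} = 7396$)
$K{\left(l,L \right)} = l$
$K{\left(341,-157 \right)} - E = 341 - 7396 = -7055$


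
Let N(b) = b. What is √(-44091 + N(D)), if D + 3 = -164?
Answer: I*√44258 ≈ 210.38*I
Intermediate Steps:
D = -167 (D = -3 - 164 = -167)
√(-44091 + N(D)) = √(-44091 - 167) = √(-44258) = I*√44258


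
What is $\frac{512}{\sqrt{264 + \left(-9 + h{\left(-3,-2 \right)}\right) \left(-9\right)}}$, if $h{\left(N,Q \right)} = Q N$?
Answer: $\frac{512 \sqrt{291}}{291} \approx 30.014$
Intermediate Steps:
$h{\left(N,Q \right)} = N Q$
$\frac{512}{\sqrt{264 + \left(-9 + h{\left(-3,-2 \right)}\right) \left(-9\right)}} = \frac{512}{\sqrt{264 + \left(-9 - -6\right) \left(-9\right)}} = \frac{512}{\sqrt{264 + \left(-9 + 6\right) \left(-9\right)}} = \frac{512}{\sqrt{264 - -27}} = \frac{512}{\sqrt{264 + 27}} = \frac{512}{\sqrt{291}} = 512 \frac{\sqrt{291}}{291} = \frac{512 \sqrt{291}}{291}$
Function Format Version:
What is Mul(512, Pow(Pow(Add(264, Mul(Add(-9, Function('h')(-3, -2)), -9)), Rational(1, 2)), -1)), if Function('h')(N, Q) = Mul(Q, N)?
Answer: Mul(Rational(512, 291), Pow(291, Rational(1, 2))) ≈ 30.014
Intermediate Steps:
Function('h')(N, Q) = Mul(N, Q)
Mul(512, Pow(Pow(Add(264, Mul(Add(-9, Function('h')(-3, -2)), -9)), Rational(1, 2)), -1)) = Mul(512, Pow(Pow(Add(264, Mul(Add(-9, Mul(-3, -2)), -9)), Rational(1, 2)), -1)) = Mul(512, Pow(Pow(Add(264, Mul(Add(-9, 6), -9)), Rational(1, 2)), -1)) = Mul(512, Pow(Pow(Add(264, Mul(-3, -9)), Rational(1, 2)), -1)) = Mul(512, Pow(Pow(Add(264, 27), Rational(1, 2)), -1)) = Mul(512, Pow(Pow(291, Rational(1, 2)), -1)) = Mul(512, Mul(Rational(1, 291), Pow(291, Rational(1, 2)))) = Mul(Rational(512, 291), Pow(291, Rational(1, 2)))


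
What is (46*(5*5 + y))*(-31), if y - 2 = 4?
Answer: -44206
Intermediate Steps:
y = 6 (y = 2 + 4 = 6)
(46*(5*5 + y))*(-31) = (46*(5*5 + 6))*(-31) = (46*(25 + 6))*(-31) = (46*31)*(-31) = 1426*(-31) = -44206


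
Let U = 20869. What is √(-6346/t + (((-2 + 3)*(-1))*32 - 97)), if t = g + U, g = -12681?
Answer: I*√2175138106/4094 ≈ 11.392*I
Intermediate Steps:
t = 8188 (t = -12681 + 20869 = 8188)
√(-6346/t + (((-2 + 3)*(-1))*32 - 97)) = √(-6346/8188 + (((-2 + 3)*(-1))*32 - 97)) = √(-6346*1/8188 + ((1*(-1))*32 - 97)) = √(-3173/4094 + (-1*32 - 97)) = √(-3173/4094 + (-32 - 97)) = √(-3173/4094 - 129) = √(-531299/4094) = I*√2175138106/4094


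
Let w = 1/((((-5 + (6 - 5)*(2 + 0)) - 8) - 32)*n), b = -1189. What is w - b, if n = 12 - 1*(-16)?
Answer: 1431555/1204 ≈ 1189.0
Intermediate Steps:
n = 28 (n = 12 + 16 = 28)
w = -1/1204 (w = 1/((((-5 + (6 - 5)*(2 + 0)) - 8) - 32)*28) = 1/((((-5 + 1*2) - 8) - 32)*28) = 1/((((-5 + 2) - 8) - 32)*28) = 1/(((-3 - 8) - 32)*28) = 1/((-11 - 32)*28) = 1/(-43*28) = 1/(-1204) = -1/1204 ≈ -0.00083056)
w - b = -1/1204 - 1*(-1189) = -1/1204 + 1189 = 1431555/1204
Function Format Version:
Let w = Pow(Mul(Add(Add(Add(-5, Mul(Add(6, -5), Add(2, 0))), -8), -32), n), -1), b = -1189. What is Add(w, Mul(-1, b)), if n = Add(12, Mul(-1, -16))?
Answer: Rational(1431555, 1204) ≈ 1189.0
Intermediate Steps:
n = 28 (n = Add(12, 16) = 28)
w = Rational(-1, 1204) (w = Pow(Mul(Add(Add(Add(-5, Mul(Add(6, -5), Add(2, 0))), -8), -32), 28), -1) = Pow(Mul(Add(Add(Add(-5, Mul(1, 2)), -8), -32), 28), -1) = Pow(Mul(Add(Add(Add(-5, 2), -8), -32), 28), -1) = Pow(Mul(Add(Add(-3, -8), -32), 28), -1) = Pow(Mul(Add(-11, -32), 28), -1) = Pow(Mul(-43, 28), -1) = Pow(-1204, -1) = Rational(-1, 1204) ≈ -0.00083056)
Add(w, Mul(-1, b)) = Add(Rational(-1, 1204), Mul(-1, -1189)) = Add(Rational(-1, 1204), 1189) = Rational(1431555, 1204)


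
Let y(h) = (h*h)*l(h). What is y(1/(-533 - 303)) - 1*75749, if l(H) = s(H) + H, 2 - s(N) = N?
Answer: -26470336551/349448 ≈ -75749.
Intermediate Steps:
s(N) = 2 - N
l(H) = 2 (l(H) = (2 - H) + H = 2)
y(h) = 2*h² (y(h) = (h*h)*2 = h²*2 = 2*h²)
y(1/(-533 - 303)) - 1*75749 = 2*(1/(-533 - 303))² - 1*75749 = 2*(1/(-836))² - 75749 = 2*(-1/836)² - 75749 = 2*(1/698896) - 75749 = 1/349448 - 75749 = -26470336551/349448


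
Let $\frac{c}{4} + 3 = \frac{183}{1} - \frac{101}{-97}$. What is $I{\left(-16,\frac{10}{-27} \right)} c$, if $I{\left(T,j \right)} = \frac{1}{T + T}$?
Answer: $- \frac{17561}{776} \approx -22.63$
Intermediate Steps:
$I{\left(T,j \right)} = \frac{1}{2 T}$
$c = \frac{70244}{97}$ ($c = -12 + 4 \left(\frac{183}{1} - \frac{101}{-97}\right) = -12 + 4 \left(183 \cdot 1 - - \frac{101}{97}\right) = -12 + 4 \left(183 + \frac{101}{97}\right) = -12 + 4 \cdot \frac{17852}{97} = -12 + \frac{71408}{97} = \frac{70244}{97} \approx 724.17$)
$I{\left(-16,\frac{10}{-27} \right)} c = \frac{1}{2 \left(-16\right)} \frac{70244}{97} = \frac{1}{2} \left(- \frac{1}{16}\right) \frac{70244}{97} = \left(- \frac{1}{32}\right) \frac{70244}{97} = - \frac{17561}{776}$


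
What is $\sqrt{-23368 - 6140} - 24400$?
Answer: $-24400 + 2 i \sqrt{7377} \approx -24400.0 + 171.78 i$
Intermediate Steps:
$\sqrt{-23368 - 6140} - 24400 = \sqrt{-29508} - 24400 = 2 i \sqrt{7377} - 24400 = -24400 + 2 i \sqrt{7377}$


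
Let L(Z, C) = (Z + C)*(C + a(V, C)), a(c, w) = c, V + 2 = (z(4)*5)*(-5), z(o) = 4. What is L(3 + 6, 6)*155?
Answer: -223200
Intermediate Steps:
V = -102 (V = -2 + (4*5)*(-5) = -2 + 20*(-5) = -2 - 100 = -102)
L(Z, C) = (-102 + C)*(C + Z) (L(Z, C) = (Z + C)*(C - 102) = (C + Z)*(-102 + C) = (-102 + C)*(C + Z))
L(3 + 6, 6)*155 = (6² - 102*6 - 102*(3 + 6) + 6*(3 + 6))*155 = (36 - 612 - 102*9 + 6*9)*155 = (36 - 612 - 918 + 54)*155 = -1440*155 = -223200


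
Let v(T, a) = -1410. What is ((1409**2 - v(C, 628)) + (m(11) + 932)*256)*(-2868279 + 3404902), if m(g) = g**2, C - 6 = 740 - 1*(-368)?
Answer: 1210760473357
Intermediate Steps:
C = 1114 (C = 6 + (740 - 1*(-368)) = 6 + (740 + 368) = 6 + 1108 = 1114)
((1409**2 - v(C, 628)) + (m(11) + 932)*256)*(-2868279 + 3404902) = ((1409**2 - 1*(-1410)) + (11**2 + 932)*256)*(-2868279 + 3404902) = ((1985281 + 1410) + (121 + 932)*256)*536623 = (1986691 + 1053*256)*536623 = (1986691 + 269568)*536623 = 2256259*536623 = 1210760473357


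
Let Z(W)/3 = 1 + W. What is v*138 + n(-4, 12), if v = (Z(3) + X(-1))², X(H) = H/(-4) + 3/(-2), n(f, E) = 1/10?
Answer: 637909/40 ≈ 15948.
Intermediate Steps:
n(f, E) = ⅒
Z(W) = 3 + 3*W (Z(W) = 3*(1 + W) = 3 + 3*W)
X(H) = -3/2 - H/4 (X(H) = H*(-¼) + 3*(-½) = -H/4 - 3/2 = -3/2 - H/4)
v = 1849/16 (v = ((3 + 3*3) + (-3/2 - ¼*(-1)))² = ((3 + 9) + (-3/2 + ¼))² = (12 - 5/4)² = (43/4)² = 1849/16 ≈ 115.56)
v*138 + n(-4, 12) = (1849/16)*138 + ⅒ = 127581/8 + ⅒ = 637909/40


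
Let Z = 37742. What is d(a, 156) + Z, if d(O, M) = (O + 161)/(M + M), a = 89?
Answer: 5887877/156 ≈ 37743.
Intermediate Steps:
d(O, M) = (161 + O)/(2*M) (d(O, M) = (161 + O)/((2*M)) = (161 + O)*(1/(2*M)) = (161 + O)/(2*M))
d(a, 156) + Z = (1/2)*(161 + 89)/156 + 37742 = (1/2)*(1/156)*250 + 37742 = 125/156 + 37742 = 5887877/156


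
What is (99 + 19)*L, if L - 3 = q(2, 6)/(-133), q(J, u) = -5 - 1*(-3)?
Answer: 47318/133 ≈ 355.77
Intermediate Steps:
q(J, u) = -2 (q(J, u) = -5 + 3 = -2)
L = 401/133 (L = 3 - 2/(-133) = 3 - 2*(-1/133) = 3 + 2/133 = 401/133 ≈ 3.0150)
(99 + 19)*L = (99 + 19)*(401/133) = 118*(401/133) = 47318/133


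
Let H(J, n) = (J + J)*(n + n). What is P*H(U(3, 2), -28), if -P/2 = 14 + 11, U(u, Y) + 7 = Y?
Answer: -28000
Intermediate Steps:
U(u, Y) = -7 + Y
H(J, n) = 4*J*n (H(J, n) = (2*J)*(2*n) = 4*J*n)
P = -50 (P = -2*(14 + 11) = -2*25 = -50)
P*H(U(3, 2), -28) = -200*(-7 + 2)*(-28) = -200*(-5)*(-28) = -50*560 = -28000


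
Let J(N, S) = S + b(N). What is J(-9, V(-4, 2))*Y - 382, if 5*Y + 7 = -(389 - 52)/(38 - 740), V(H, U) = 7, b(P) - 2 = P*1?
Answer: -382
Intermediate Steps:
b(P) = 2 + P (b(P) = 2 + P*1 = 2 + P)
J(N, S) = 2 + N + S (J(N, S) = S + (2 + N) = 2 + N + S)
Y = -4577/3510 (Y = -7/5 + (-(389 - 52)/(38 - 740))/5 = -7/5 + (-337/(-702))/5 = -7/5 + (-337*(-1)/702)/5 = -7/5 + (-1*(-337/702))/5 = -7/5 + (⅕)*(337/702) = -7/5 + 337/3510 = -4577/3510 ≈ -1.3040)
J(-9, V(-4, 2))*Y - 382 = (2 - 9 + 7)*(-4577/3510) - 382 = 0*(-4577/3510) - 382 = 0 - 382 = -382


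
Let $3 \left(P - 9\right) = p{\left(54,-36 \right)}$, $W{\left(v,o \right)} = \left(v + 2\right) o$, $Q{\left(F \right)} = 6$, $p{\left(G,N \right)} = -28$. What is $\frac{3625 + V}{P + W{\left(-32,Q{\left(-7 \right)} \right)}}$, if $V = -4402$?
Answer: $\frac{2331}{541} \approx 4.3087$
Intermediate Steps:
$W{\left(v,o \right)} = o \left(2 + v\right)$ ($W{\left(v,o \right)} = \left(2 + v\right) o = o \left(2 + v\right)$)
$P = - \frac{1}{3}$ ($P = 9 + \frac{1}{3} \left(-28\right) = 9 - \frac{28}{3} = - \frac{1}{3} \approx -0.33333$)
$\frac{3625 + V}{P + W{\left(-32,Q{\left(-7 \right)} \right)}} = \frac{3625 - 4402}{- \frac{1}{3} + 6 \left(2 - 32\right)} = - \frac{777}{- \frac{1}{3} + 6 \left(-30\right)} = - \frac{777}{- \frac{1}{3} - 180} = - \frac{777}{- \frac{541}{3}} = \left(-777\right) \left(- \frac{3}{541}\right) = \frac{2331}{541}$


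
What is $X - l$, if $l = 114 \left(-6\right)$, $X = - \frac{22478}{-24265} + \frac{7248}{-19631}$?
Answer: $\frac{326086203958}{476346215} \approx 684.56$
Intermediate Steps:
$X = \frac{265392898}{476346215}$ ($X = \left(-22478\right) \left(- \frac{1}{24265}\right) + 7248 \left(- \frac{1}{19631}\right) = \frac{22478}{24265} - \frac{7248}{19631} = \frac{265392898}{476346215} \approx 0.55714$)
$l = -684$
$X - l = \frac{265392898}{476346215} - -684 = \frac{265392898}{476346215} + 684 = \frac{326086203958}{476346215}$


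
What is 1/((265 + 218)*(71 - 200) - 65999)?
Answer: -1/128306 ≈ -7.7939e-6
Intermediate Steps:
1/((265 + 218)*(71 - 200) - 65999) = 1/(483*(-129) - 65999) = 1/(-62307 - 65999) = 1/(-128306) = -1/128306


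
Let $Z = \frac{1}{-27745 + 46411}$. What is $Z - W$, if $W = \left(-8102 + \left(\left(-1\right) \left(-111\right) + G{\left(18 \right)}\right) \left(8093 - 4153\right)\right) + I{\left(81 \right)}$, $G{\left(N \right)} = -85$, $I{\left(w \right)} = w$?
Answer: $- \frac{1762425053}{18666} \approx -94419.0$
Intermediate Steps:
$W = 94419$ ($W = \left(-8102 + \left(\left(-1\right) \left(-111\right) - 85\right) \left(8093 - 4153\right)\right) + 81 = \left(-8102 + \left(111 - 85\right) 3940\right) + 81 = \left(-8102 + 26 \cdot 3940\right) + 81 = \left(-8102 + 102440\right) + 81 = 94338 + 81 = 94419$)
$Z = \frac{1}{18666} \approx 5.3573 \cdot 10^{-5}$
$Z - W = \frac{1}{18666} - 94419 = - \frac{1762425053}{18666}$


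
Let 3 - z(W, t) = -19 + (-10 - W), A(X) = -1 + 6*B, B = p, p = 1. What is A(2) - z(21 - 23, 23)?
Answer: -25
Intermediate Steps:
B = 1
A(X) = 5 (A(X) = -1 + 6*1 = -1 + 6 = 5)
z(W, t) = 32 + W (z(W, t) = 3 - (-19 + (-10 - W)) = 3 - (-29 - W) = 3 + (29 + W) = 32 + W)
A(2) - z(21 - 23, 23) = 5 - (32 + (21 - 23)) = 5 - (32 - 2) = 5 - 1*30 = 5 - 30 = -25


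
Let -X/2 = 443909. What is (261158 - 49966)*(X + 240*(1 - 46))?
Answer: -189780932656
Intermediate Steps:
X = -887818 (X = -2*443909 = -887818)
(261158 - 49966)*(X + 240*(1 - 46)) = (261158 - 49966)*(-887818 + 240*(1 - 46)) = 211192*(-887818 + 240*(-45)) = 211192*(-887818 - 10800) = 211192*(-898618) = -189780932656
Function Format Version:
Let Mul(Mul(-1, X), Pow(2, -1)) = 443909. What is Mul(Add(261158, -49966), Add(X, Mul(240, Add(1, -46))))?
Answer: -189780932656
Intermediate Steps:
X = -887818 (X = Mul(-2, 443909) = -887818)
Mul(Add(261158, -49966), Add(X, Mul(240, Add(1, -46)))) = Mul(Add(261158, -49966), Add(-887818, Mul(240, Add(1, -46)))) = Mul(211192, Add(-887818, Mul(240, -45))) = Mul(211192, Add(-887818, -10800)) = Mul(211192, -898618) = -189780932656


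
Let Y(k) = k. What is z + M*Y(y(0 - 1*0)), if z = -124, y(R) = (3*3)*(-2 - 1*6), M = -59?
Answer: 4124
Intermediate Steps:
y(R) = -72 (y(R) = 9*(-2 - 6) = 9*(-8) = -72)
z + M*Y(y(0 - 1*0)) = -124 - 59*(-72) = -124 + 4248 = 4124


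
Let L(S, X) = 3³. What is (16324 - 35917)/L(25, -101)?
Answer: -2177/3 ≈ -725.67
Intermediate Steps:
L(S, X) = 27
(16324 - 35917)/L(25, -101) = (16324 - 35917)/27 = -19593*1/27 = -2177/3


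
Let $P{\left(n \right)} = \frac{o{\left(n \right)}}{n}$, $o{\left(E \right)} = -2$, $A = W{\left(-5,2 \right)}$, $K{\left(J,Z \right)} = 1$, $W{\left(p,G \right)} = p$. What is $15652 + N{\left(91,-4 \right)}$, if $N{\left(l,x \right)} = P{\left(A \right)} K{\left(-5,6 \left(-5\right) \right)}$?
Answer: $\frac{78262}{5} \approx 15652.0$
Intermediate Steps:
$A = -5$
$P{\left(n \right)} = - \frac{2}{n}$
$N{\left(l,x \right)} = \frac{2}{5}$ ($N{\left(l,x \right)} = - \frac{2}{-5} \cdot 1 = \left(-2\right) \left(- \frac{1}{5}\right) 1 = \frac{2}{5} \cdot 1 = \frac{2}{5}$)
$15652 + N{\left(91,-4 \right)} = 15652 + \frac{2}{5} = \frac{78262}{5}$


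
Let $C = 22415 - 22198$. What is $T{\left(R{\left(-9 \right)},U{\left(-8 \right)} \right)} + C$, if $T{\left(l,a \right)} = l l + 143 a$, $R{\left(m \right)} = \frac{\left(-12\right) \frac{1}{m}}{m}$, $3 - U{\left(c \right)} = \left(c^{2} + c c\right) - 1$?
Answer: $- \frac{12768419}{729} \approx -17515.0$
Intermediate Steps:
$U{\left(c \right)} = 4 - 2 c^{2}$ ($U{\left(c \right)} = 3 - \left(\left(c^{2} + c c\right) - 1\right) = 3 - \left(\left(c^{2} + c^{2}\right) - 1\right) = 3 - \left(2 c^{2} - 1\right) = 3 - \left(-1 + 2 c^{2}\right) = 4 - 2 c^{2}$)
$R{\left(m \right)} = - \frac{12}{m^{2}}$
$C = 217$
$T{\left(l,a \right)} = l^{2} + 143 a$
$T{\left(R{\left(-9 \right)},U{\left(-8 \right)} \right)} + C = \left(\left(- \frac{12}{81}\right)^{2} + 143 \left(4 - 2 \left(-8\right)^{2}\right)\right) + 217 = \left(\left(\left(-12\right) \frac{1}{81}\right)^{2} + 143 \left(4 - 128\right)\right) + 217 = \left(\left(- \frac{4}{27}\right)^{2} + 143 \left(4 - 128\right)\right) + 217 = \left(\frac{16}{729} + 143 \left(-124\right)\right) + 217 = \left(\frac{16}{729} - 17732\right) + 217 = - \frac{12926612}{729} + 217 = - \frac{12768419}{729}$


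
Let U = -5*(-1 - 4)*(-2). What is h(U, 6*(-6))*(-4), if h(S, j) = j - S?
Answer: -56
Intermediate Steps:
U = -50 (U = -5*(-5)*(-2) = 25*(-2) = -50)
h(U, 6*(-6))*(-4) = (6*(-6) - 1*(-50))*(-4) = (-36 + 50)*(-4) = 14*(-4) = -56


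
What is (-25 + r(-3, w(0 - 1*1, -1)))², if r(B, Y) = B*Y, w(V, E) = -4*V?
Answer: 1369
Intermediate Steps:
(-25 + r(-3, w(0 - 1*1, -1)))² = (-25 - (-12)*(0 - 1*1))² = (-25 - (-12)*(0 - 1))² = (-25 - (-12)*(-1))² = (-25 - 3*4)² = (-25 - 12)² = (-37)² = 1369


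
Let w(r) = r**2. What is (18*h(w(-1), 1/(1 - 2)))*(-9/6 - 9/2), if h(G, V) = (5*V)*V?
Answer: -540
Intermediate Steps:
h(G, V) = 5*V**2
(18*h(w(-1), 1/(1 - 2)))*(-9/6 - 9/2) = (18*(5*(1/(1 - 2))**2))*(-9/6 - 9/2) = (18*(5*(1/(-1))**2))*(-9*1/6 - 9*1/2) = (18*(5*(-1)**2))*(-3/2 - 9/2) = (18*(5*1))*(-6) = (18*5)*(-6) = 90*(-6) = -540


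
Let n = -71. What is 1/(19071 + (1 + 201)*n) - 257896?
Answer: -1219590183/4729 ≈ -2.5790e+5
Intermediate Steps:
1/(19071 + (1 + 201)*n) - 257896 = 1/(19071 + (1 + 201)*(-71)) - 257896 = 1/(19071 + 202*(-71)) - 257896 = 1/(19071 - 14342) - 257896 = 1/4729 - 257896 = -1219590183/4729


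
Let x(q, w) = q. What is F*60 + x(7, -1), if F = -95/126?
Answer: -803/21 ≈ -38.238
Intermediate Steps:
F = -95/126 (F = -95*1/126 = -95/126 ≈ -0.75397)
F*60 + x(7, -1) = -95/126*60 + 7 = -950/21 + 7 = -803/21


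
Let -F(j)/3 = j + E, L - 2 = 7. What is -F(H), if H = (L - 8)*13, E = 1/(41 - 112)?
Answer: 2766/71 ≈ 38.958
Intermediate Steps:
L = 9 (L = 2 + 7 = 9)
E = -1/71 (E = 1/(-71) = -1/71 ≈ -0.014085)
H = 13 (H = (9 - 8)*13 = 1*13 = 13)
F(j) = 3/71 - 3*j (F(j) = -3*(j - 1/71) = -3*(-1/71 + j) = 3/71 - 3*j)
-F(H) = -(3/71 - 3*13) = -(3/71 - 39) = -1*(-2766/71) = 2766/71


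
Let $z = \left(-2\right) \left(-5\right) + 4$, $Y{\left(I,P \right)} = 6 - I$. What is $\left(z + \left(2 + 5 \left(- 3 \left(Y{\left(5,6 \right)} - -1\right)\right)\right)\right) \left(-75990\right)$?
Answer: $1063860$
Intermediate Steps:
$z = 14$ ($z = 10 + 4 = 14$)
$\left(z + \left(2 + 5 \left(- 3 \left(Y{\left(5,6 \right)} - -1\right)\right)\right)\right) \left(-75990\right) = \left(14 + \left(2 + 5 \left(- 3 \left(\left(6 - 5\right) - -1\right)\right)\right)\right) \left(-75990\right) = \left(14 + \left(2 + 5 \left(- 3 \left(\left(6 - 5\right) + 1\right)\right)\right)\right) \left(-75990\right) = \left(14 + \left(2 + 5 \left(- 3 \left(1 + 1\right)\right)\right)\right) \left(-75990\right) = \left(14 + \left(2 + 5 \left(\left(-3\right) 2\right)\right)\right) \left(-75990\right) = \left(14 + \left(2 + 5 \left(-6\right)\right)\right) \left(-75990\right) = \left(14 + \left(2 - 30\right)\right) \left(-75990\right) = \left(14 - 28\right) \left(-75990\right) = \left(-14\right) \left(-75990\right) = 1063860$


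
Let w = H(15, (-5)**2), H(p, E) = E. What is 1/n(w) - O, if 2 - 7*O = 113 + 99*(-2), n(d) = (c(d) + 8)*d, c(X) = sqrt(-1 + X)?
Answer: -10868/875 - sqrt(6)/500 ≈ -12.425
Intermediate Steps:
w = 25 (w = (-5)**2 = 25)
n(d) = d*(8 + sqrt(-1 + d)) (n(d) = (sqrt(-1 + d) + 8)*d = (8 + sqrt(-1 + d))*d = d*(8 + sqrt(-1 + d)))
O = 87/7 (O = 2/7 - (113 + 99*(-2))/7 = 2/7 - (113 - 198)/7 = 2/7 - 1/7*(-85) = 2/7 + 85/7 = 87/7 ≈ 12.429)
1/n(w) - O = 1/(25*(8 + sqrt(-1 + 25))) - 1*87/7 = 1/(25*(8 + sqrt(24))) - 87/7 = 1/(25*(8 + 2*sqrt(6))) - 87/7 = 1/(200 + 50*sqrt(6)) - 87/7 = -87/7 + 1/(200 + 50*sqrt(6))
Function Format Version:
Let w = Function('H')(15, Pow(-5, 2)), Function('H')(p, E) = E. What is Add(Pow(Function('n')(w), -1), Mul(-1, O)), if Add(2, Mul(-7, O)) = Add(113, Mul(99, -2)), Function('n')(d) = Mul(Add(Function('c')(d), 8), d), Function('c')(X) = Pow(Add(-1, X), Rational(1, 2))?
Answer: Add(Rational(-10868, 875), Mul(Rational(-1, 500), Pow(6, Rational(1, 2)))) ≈ -12.425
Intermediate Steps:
w = 25 (w = Pow(-5, 2) = 25)
Function('n')(d) = Mul(d, Add(8, Pow(Add(-1, d), Rational(1, 2)))) (Function('n')(d) = Mul(Add(Pow(Add(-1, d), Rational(1, 2)), 8), d) = Mul(Add(8, Pow(Add(-1, d), Rational(1, 2))), d) = Mul(d, Add(8, Pow(Add(-1, d), Rational(1, 2)))))
O = Rational(87, 7) (O = Add(Rational(2, 7), Mul(Rational(-1, 7), Add(113, Mul(99, -2)))) = Add(Rational(2, 7), Mul(Rational(-1, 7), Add(113, -198))) = Add(Rational(2, 7), Mul(Rational(-1, 7), -85)) = Add(Rational(2, 7), Rational(85, 7)) = Rational(87, 7) ≈ 12.429)
Add(Pow(Function('n')(w), -1), Mul(-1, O)) = Add(Pow(Mul(25, Add(8, Pow(Add(-1, 25), Rational(1, 2)))), -1), Mul(-1, Rational(87, 7))) = Add(Pow(Mul(25, Add(8, Pow(24, Rational(1, 2)))), -1), Rational(-87, 7)) = Add(Pow(Mul(25, Add(8, Mul(2, Pow(6, Rational(1, 2))))), -1), Rational(-87, 7)) = Add(Pow(Add(200, Mul(50, Pow(6, Rational(1, 2)))), -1), Rational(-87, 7)) = Add(Rational(-87, 7), Pow(Add(200, Mul(50, Pow(6, Rational(1, 2)))), -1))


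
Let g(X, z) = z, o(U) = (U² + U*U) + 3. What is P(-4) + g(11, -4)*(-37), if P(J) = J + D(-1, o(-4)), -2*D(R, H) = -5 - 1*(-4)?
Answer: 289/2 ≈ 144.50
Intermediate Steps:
o(U) = 3 + 2*U² (o(U) = (U² + U²) + 3 = 2*U² + 3 = 3 + 2*U²)
D(R, H) = ½ (D(R, H) = -(-5 - 1*(-4))/2 = -(-5 + 4)/2 = -½*(-1) = ½)
P(J) = ½ + J (P(J) = J + ½ = ½ + J)
P(-4) + g(11, -4)*(-37) = (½ - 4) - 4*(-37) = -7/2 + 148 = 289/2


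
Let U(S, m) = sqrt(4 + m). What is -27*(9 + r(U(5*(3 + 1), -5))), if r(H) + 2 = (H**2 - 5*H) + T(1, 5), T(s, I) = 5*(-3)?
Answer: 243 + 135*I ≈ 243.0 + 135.0*I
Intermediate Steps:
T(s, I) = -15
r(H) = -17 + H**2 - 5*H (r(H) = -2 + ((H**2 - 5*H) - 15) = -2 + (-15 + H**2 - 5*H) = -17 + H**2 - 5*H)
-27*(9 + r(U(5*(3 + 1), -5))) = -27*(9 + (-17 + (sqrt(4 - 5))**2 - 5*sqrt(4 - 5))) = -27*(9 + (-17 + (sqrt(-1))**2 - 5*I)) = -27*(9 + (-17 + I**2 - 5*I)) = -27*(9 + (-17 - 1 - 5*I)) = -27*(9 + (-18 - 5*I)) = -27*(-9 - 5*I) = 243 + 135*I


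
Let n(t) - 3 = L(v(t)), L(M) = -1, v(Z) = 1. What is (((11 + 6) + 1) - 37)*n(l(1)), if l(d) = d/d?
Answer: -38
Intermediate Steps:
l(d) = 1
n(t) = 2 (n(t) = 3 - 1 = 2)
(((11 + 6) + 1) - 37)*n(l(1)) = (((11 + 6) + 1) - 37)*2 = ((17 + 1) - 37)*2 = (18 - 37)*2 = -19*2 = -38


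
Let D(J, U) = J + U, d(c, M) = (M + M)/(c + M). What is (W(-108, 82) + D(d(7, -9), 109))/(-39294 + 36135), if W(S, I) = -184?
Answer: 22/1053 ≈ 0.020893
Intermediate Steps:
d(c, M) = 2*M/(M + c) (d(c, M) = (2*M)/(M + c) = 2*M/(M + c))
(W(-108, 82) + D(d(7, -9), 109))/(-39294 + 36135) = (-184 + (2*(-9)/(-9 + 7) + 109))/(-39294 + 36135) = (-184 + (2*(-9)/(-2) + 109))/(-3159) = (-184 + (2*(-9)*(-1/2) + 109))*(-1/3159) = (-184 + (9 + 109))*(-1/3159) = (-184 + 118)*(-1/3159) = -66*(-1/3159) = 22/1053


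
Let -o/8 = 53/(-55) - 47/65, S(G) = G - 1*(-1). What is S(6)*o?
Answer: 67536/715 ≈ 94.456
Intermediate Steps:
S(G) = 1 + G (S(G) = G + 1 = 1 + G)
o = 9648/715 (o = -8*(53/(-55) - 47/65) = -8*(53*(-1/55) - 47*1/65) = -8*(-53/55 - 47/65) = -8*(-1206/715) = 9648/715 ≈ 13.494)
S(6)*o = (1 + 6)*(9648/715) = 7*(9648/715) = 67536/715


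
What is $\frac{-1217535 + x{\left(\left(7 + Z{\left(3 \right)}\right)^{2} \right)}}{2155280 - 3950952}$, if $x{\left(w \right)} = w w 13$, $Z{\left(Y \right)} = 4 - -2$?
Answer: $\frac{423121}{897836} \approx 0.47127$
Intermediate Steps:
$Z{\left(Y \right)} = 6$ ($Z{\left(Y \right)} = 4 + 2 = 6$)
$x{\left(w \right)} = 13 w^{2}$ ($x{\left(w \right)} = w^{2} \cdot 13 = 13 w^{2}$)
$\frac{-1217535 + x{\left(\left(7 + Z{\left(3 \right)}\right)^{2} \right)}}{2155280 - 3950952} = \frac{-1217535 + 13 \left(\left(7 + 6\right)^{2}\right)^{2}}{2155280 - 3950952} = \frac{-1217535 + 13 \left(13^{2}\right)^{2}}{-1795672} = \left(-1217535 + 13 \cdot 169^{2}\right) \left(- \frac{1}{1795672}\right) = \left(-1217535 + 13 \cdot 28561\right) \left(- \frac{1}{1795672}\right) = \left(-1217535 + 371293\right) \left(- \frac{1}{1795672}\right) = \left(-846242\right) \left(- \frac{1}{1795672}\right) = \frac{423121}{897836}$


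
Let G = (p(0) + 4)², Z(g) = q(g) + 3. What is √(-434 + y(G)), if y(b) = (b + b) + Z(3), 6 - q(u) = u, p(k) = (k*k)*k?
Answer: 6*I*√11 ≈ 19.9*I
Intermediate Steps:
p(k) = k³ (p(k) = k²*k = k³)
q(u) = 6 - u
Z(g) = 9 - g (Z(g) = (6 - g) + 3 = 9 - g)
G = 16 (G = (0³ + 4)² = (0 + 4)² = 4² = 16)
y(b) = 6 + 2*b (y(b) = (b + b) + (9 - 1*3) = 2*b + (9 - 3) = 2*b + 6 = 6 + 2*b)
√(-434 + y(G)) = √(-434 + (6 + 2*16)) = √(-434 + (6 + 32)) = √(-434 + 38) = √(-396) = 6*I*√11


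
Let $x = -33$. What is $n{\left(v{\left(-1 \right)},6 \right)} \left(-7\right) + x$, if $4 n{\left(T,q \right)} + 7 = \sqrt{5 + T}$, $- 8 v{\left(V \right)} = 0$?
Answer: $- \frac{83}{4} - \frac{7 \sqrt{5}}{4} \approx -24.663$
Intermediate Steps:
$v{\left(V \right)} = 0$ ($v{\left(V \right)} = \left(- \frac{1}{8}\right) 0 = 0$)
$n{\left(T,q \right)} = - \frac{7}{4} + \frac{\sqrt{5 + T}}{4}$
$n{\left(v{\left(-1 \right)},6 \right)} \left(-7\right) + x = \left(- \frac{7}{4} + \frac{\sqrt{5 + 0}}{4}\right) \left(-7\right) - 33 = \left(- \frac{7}{4} + \frac{\sqrt{5}}{4}\right) \left(-7\right) - 33 = \left(\frac{49}{4} - \frac{7 \sqrt{5}}{4}\right) - 33 = - \frac{83}{4} - \frac{7 \sqrt{5}}{4}$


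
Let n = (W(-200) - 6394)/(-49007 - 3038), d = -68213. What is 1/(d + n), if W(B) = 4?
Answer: -10409/710027839 ≈ -1.4660e-5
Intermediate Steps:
n = 1278/10409 (n = (4 - 6394)/(-49007 - 3038) = -6390/(-52045) = -6390*(-1/52045) = 1278/10409 ≈ 0.12278)
1/(d + n) = 1/(-68213 + 1278/10409) = 1/(-710027839/10409) = -10409/710027839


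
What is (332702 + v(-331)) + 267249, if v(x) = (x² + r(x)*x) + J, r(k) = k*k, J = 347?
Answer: -35554832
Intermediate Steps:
r(k) = k²
v(x) = 347 + x² + x³ (v(x) = (x² + x²*x) + 347 = (x² + x³) + 347 = 347 + x² + x³)
(332702 + v(-331)) + 267249 = (332702 + (347 + (-331)² + (-331)³)) + 267249 = (332702 + (347 + 109561 - 36264691)) + 267249 = (332702 - 36154783) + 267249 = -35822081 + 267249 = -35554832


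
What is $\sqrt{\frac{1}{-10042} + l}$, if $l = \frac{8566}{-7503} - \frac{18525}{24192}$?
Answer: $\frac{5 i \sqrt{1358365579888748354}}{4219327056} \approx 1.3811 i$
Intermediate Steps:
$l = - \frac{38469083}{20168064}$ ($l = 8566 \left(- \frac{1}{7503}\right) - \frac{6175}{8064} = - \frac{8566}{7503} - \frac{6175}{8064} = - \frac{38469083}{20168064} \approx -1.9074$)
$\sqrt{\frac{1}{-10042} + l} = \sqrt{\frac{1}{-10042} - \frac{38469083}{20168064}} = \sqrt{- \frac{1}{10042} - \frac{38469083}{20168064}} = \sqrt{- \frac{193163349775}{101263849344}} = \frac{5 i \sqrt{1358365579888748354}}{4219327056}$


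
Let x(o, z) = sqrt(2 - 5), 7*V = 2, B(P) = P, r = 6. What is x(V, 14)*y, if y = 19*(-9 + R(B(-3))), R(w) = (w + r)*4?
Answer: 57*I*sqrt(3) ≈ 98.727*I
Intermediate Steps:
R(w) = 24 + 4*w (R(w) = (w + 6)*4 = (6 + w)*4 = 24 + 4*w)
V = 2/7 (V = (1/7)*2 = 2/7 ≈ 0.28571)
x(o, z) = I*sqrt(3) (x(o, z) = sqrt(-3) = I*sqrt(3))
y = 57 (y = 19*(-9 + (24 + 4*(-3))) = 19*(-9 + (24 - 12)) = 19*(-9 + 12) = 19*3 = 57)
x(V, 14)*y = (I*sqrt(3))*57 = 57*I*sqrt(3)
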